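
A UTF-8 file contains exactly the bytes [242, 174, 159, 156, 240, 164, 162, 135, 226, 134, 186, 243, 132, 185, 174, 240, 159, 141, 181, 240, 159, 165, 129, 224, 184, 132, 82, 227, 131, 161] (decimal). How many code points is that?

Byte at offset 0: 0xF2 = 11110010 → 4-byte char (#1). Advance 4.
Byte at offset 4: 0xF0 = 11110000 → 4-byte char (#2). Advance 4.
Byte at offset 8: 0xE2 = 11100010 → 3-byte char (#3). Advance 3.
Byte at offset 11: 0xF3 = 11110011 → 4-byte char (#4). Advance 4.
Byte at offset 15: 0xF0 = 11110000 → 4-byte char (#5). Advance 4.
Byte at offset 19: 0xF0 = 11110000 → 4-byte char (#6). Advance 4.
Byte at offset 23: 0xE0 = 11100000 → 3-byte char (#7). Advance 3.
Byte at offset 26: 0x52 = 01010010 → 1-byte char (#8). Advance 1.
Byte at offset 27: 0xE3 = 11100011 → 3-byte char (#9). Advance 3.
Reached end at offset 30 after 9 code points.

9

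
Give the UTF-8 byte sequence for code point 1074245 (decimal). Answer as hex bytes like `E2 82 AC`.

F4 86 91 85

U+106445 = 0x106445 = 1074245 decimal. In range U+10000–U+10FFFF → 4-byte form: 11110xxx 10xxxxxx 10xxxxxx 10xxxxxx.
Binary (21 bits): 100000110010001000101.
Split 3+6+6+6: 100 | 000110 | 010001 | 000101.
Byte 1: 11110100 = 0xF4.
Byte 2: 10000110 = 0x86.
Byte 3: 10010001 = 0x91.
Byte 4: 10000101 = 0x85.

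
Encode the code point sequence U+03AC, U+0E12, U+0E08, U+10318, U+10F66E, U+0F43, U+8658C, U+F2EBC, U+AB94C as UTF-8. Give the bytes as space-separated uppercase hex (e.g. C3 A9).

CE AC E0 B8 92 E0 B8 88 F0 90 8C 98 F4 8F 99 AE E0 BD 83 F2 86 96 8C F3 B2 BA BC F2 AB A5 8C

U+03AC: 2-byte form → CE AC.
U+0E12: 3-byte form → E0 B8 92.
U+0E08: 3-byte form → E0 B8 88.
U+10318: 4-byte form → F0 90 8C 98.
U+10F66E: 4-byte form → F4 8F 99 AE.
U+0F43: 3-byte form → E0 BD 83.
U+8658C: 4-byte form → F2 86 96 8C.
U+F2EBC: 4-byte form → F3 B2 BA BC.
U+AB94C: 4-byte form → F2 AB A5 8C.
Concatenated (31 bytes): CE AC E0 B8 92 E0 B8 88 F0 90 8C 98 F4 8F 99 AE E0 BD 83 F2 86 96 8C F3 B2 BA BC F2 AB A5 8C.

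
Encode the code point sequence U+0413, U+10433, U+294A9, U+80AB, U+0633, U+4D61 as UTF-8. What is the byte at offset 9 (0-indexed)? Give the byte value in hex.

0xA9

U+0413 → 2-byte form D0 93 at offsets 0–1.
U+10433 → 4-byte form F0 90 90 B3 at offsets 2–5.
U+294A9 → 4-byte form F0 A9 92 A9 at offsets 6–9.
Offset 9 falls in char 3's range; it's byte 4 of F0 A9 92 A9 = 0xA9.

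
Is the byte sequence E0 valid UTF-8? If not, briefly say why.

invalid (sequence truncated)

Leading byte 0xE0 = 11100000 → 3-byte form, but only 1 byte is present.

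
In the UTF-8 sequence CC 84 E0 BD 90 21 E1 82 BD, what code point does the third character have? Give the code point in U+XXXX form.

U+0021

Offset 0: leading byte 0xCC = 11001100 → 2-byte char #1 = CC 84.
Offset 2: leading byte 0xE0 = 11100000 → 3-byte char #2 = E0 BD 90.
Offset 5: leading byte 0x21 = 00100001 → 1-byte char #3 = 21.
Leading byte 0x21 = 00100001 matches 0xxxxxxx → 1-byte sequence.
Byte 1: 0x21 = 00100001, payload 0100001 (7 bits).
Concatenate: 0100001 = 0x21 (7 bits → U+0021).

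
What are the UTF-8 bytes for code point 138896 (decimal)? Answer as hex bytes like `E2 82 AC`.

F0 A1 BA 90

U+21E90 = 0x21E90 = 138896 decimal. In range U+10000–U+10FFFF → 4-byte form: 11110xxx 10xxxxxx 10xxxxxx 10xxxxxx.
Binary (21 bits): 000100001111010010000.
Split 3+6+6+6: 000 | 100001 | 111010 | 010000.
Byte 1: 11110000 = 0xF0.
Byte 2: 10100001 = 0xA1.
Byte 3: 10111010 = 0xBA.
Byte 4: 10010000 = 0x90.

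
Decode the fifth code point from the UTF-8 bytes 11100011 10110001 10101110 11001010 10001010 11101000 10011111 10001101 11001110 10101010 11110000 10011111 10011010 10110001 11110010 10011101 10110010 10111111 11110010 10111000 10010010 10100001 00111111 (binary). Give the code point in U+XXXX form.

Offset 0: leading byte 0xE3 = 11100011 → 3-byte char #1 = E3 B1 AE.
Offset 3: leading byte 0xCA = 11001010 → 2-byte char #2 = CA 8A.
Offset 5: leading byte 0xE8 = 11101000 → 3-byte char #3 = E8 9F 8D.
Offset 8: leading byte 0xCE = 11001110 → 2-byte char #4 = CE AA.
Offset 10: leading byte 0xF0 = 11110000 → 4-byte char #5 = F0 9F 9A B1.
Leading byte 0xF0 = 11110000 matches 11110xxx → 4-byte sequence.
Byte 1: 0xF0 = 11110000, payload 000 (3 bits).
Byte 2: 0x9F = 10011111 (10xxxxxx ✓), payload 011111.
Byte 3: 0x9A = 10011010 (10xxxxxx ✓), payload 011010.
Byte 4: 0xB1 = 10110001 (10xxxxxx ✓), payload 110001.
Concatenate: 000011111011010110001 = 0x1F6B1 (21 bits → U+1F6B1).

U+1F6B1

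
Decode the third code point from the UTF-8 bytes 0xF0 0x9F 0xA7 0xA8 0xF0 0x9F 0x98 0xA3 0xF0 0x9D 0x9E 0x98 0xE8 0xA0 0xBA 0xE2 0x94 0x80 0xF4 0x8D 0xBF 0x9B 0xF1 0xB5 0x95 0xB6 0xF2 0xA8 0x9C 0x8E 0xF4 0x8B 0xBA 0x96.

Offset 0: leading byte 0xF0 = 11110000 → 4-byte char #1 = F0 9F A7 A8.
Offset 4: leading byte 0xF0 = 11110000 → 4-byte char #2 = F0 9F 98 A3.
Offset 8: leading byte 0xF0 = 11110000 → 4-byte char #3 = F0 9D 9E 98.
Leading byte 0xF0 = 11110000 matches 11110xxx → 4-byte sequence.
Byte 1: 0xF0 = 11110000, payload 000 (3 bits).
Byte 2: 0x9D = 10011101 (10xxxxxx ✓), payload 011101.
Byte 3: 0x9E = 10011110 (10xxxxxx ✓), payload 011110.
Byte 4: 0x98 = 10011000 (10xxxxxx ✓), payload 011000.
Concatenate: 000011101011110011000 = 0x1D798 (21 bits → U+1D798).

U+1D798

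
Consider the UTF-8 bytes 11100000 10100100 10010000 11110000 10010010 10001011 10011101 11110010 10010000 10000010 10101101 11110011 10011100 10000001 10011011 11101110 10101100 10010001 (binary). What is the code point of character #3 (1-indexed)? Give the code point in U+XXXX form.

Offset 0: leading byte 0xE0 = 11100000 → 3-byte char #1 = E0 A4 90.
Offset 3: leading byte 0xF0 = 11110000 → 4-byte char #2 = F0 92 8B 9D.
Offset 7: leading byte 0xF2 = 11110010 → 4-byte char #3 = F2 90 82 AD.
Leading byte 0xF2 = 11110010 matches 11110xxx → 4-byte sequence.
Byte 1: 0xF2 = 11110010, payload 010 (3 bits).
Byte 2: 0x90 = 10010000 (10xxxxxx ✓), payload 010000.
Byte 3: 0x82 = 10000010 (10xxxxxx ✓), payload 000010.
Byte 4: 0xAD = 10101101 (10xxxxxx ✓), payload 101101.
Concatenate: 010010000000010101101 = 0x900AD (21 bits → U+900AD).

U+900AD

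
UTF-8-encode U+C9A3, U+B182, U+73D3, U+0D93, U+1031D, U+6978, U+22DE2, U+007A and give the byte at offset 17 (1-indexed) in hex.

1-indexed offset 17 is 0-indexed offset 16.
U+C9A3 → 3-byte form EC A6 A3 at offsets 0–2.
U+B182 → 3-byte form EB 86 82 at offsets 3–5.
U+73D3 → 3-byte form E7 8F 93 at offsets 6–8.
U+0D93 → 3-byte form E0 B6 93 at offsets 9–11.
U+1031D → 4-byte form F0 90 8C 9D at offsets 12–15.
U+6978 → 3-byte form E6 A5 B8 at offsets 16–18.
Offset 16 falls in char 6's range; it's byte 1 of E6 A5 B8 = 0xE6.

0xE6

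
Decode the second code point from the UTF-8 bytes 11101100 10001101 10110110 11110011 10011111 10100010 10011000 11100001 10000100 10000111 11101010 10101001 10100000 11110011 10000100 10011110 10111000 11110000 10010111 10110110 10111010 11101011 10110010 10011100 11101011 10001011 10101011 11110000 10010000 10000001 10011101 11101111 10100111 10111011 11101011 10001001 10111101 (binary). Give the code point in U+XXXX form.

Offset 0: leading byte 0xEC = 11101100 → 3-byte char #1 = EC 8D B6.
Offset 3: leading byte 0xF3 = 11110011 → 4-byte char #2 = F3 9F A2 98.
Leading byte 0xF3 = 11110011 matches 11110xxx → 4-byte sequence.
Byte 1: 0xF3 = 11110011, payload 011 (3 bits).
Byte 2: 0x9F = 10011111 (10xxxxxx ✓), payload 011111.
Byte 3: 0xA2 = 10100010 (10xxxxxx ✓), payload 100010.
Byte 4: 0x98 = 10011000 (10xxxxxx ✓), payload 011000.
Concatenate: 011011111100010011000 = 0xDF898 (21 bits → U+DF898).

U+DF898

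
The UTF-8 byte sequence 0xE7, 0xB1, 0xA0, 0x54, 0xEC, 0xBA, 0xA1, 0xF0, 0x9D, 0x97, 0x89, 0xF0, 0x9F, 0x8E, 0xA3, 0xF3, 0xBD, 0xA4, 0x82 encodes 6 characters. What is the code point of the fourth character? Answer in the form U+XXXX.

Offset 0: leading byte 0xE7 = 11100111 → 3-byte char #1 = E7 B1 A0.
Offset 3: leading byte 0x54 = 01010100 → 1-byte char #2 = 54.
Offset 4: leading byte 0xEC = 11101100 → 3-byte char #3 = EC BA A1.
Offset 7: leading byte 0xF0 = 11110000 → 4-byte char #4 = F0 9D 97 89.
Leading byte 0xF0 = 11110000 matches 11110xxx → 4-byte sequence.
Byte 1: 0xF0 = 11110000, payload 000 (3 bits).
Byte 2: 0x9D = 10011101 (10xxxxxx ✓), payload 011101.
Byte 3: 0x97 = 10010111 (10xxxxxx ✓), payload 010111.
Byte 4: 0x89 = 10001001 (10xxxxxx ✓), payload 001001.
Concatenate: 000011101010111001001 = 0x1D5C9 (21 bits → U+1D5C9).

U+1D5C9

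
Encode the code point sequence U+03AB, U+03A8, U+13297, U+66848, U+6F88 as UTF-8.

U+03AB: 2-byte form → CE AB.
U+03A8: 2-byte form → CE A8.
U+13297: 4-byte form → F0 93 8A 97.
U+66848: 4-byte form → F1 A6 A1 88.
U+6F88: 3-byte form → E6 BE 88.
Concatenated (15 bytes): CE AB CE A8 F0 93 8A 97 F1 A6 A1 88 E6 BE 88.

CE AB CE A8 F0 93 8A 97 F1 A6 A1 88 E6 BE 88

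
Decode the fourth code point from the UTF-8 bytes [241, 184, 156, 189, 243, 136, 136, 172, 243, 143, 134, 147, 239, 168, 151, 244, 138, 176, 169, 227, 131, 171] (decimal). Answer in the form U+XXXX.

Offset 0: leading byte 0xF1 = 11110001 → 4-byte char #1 = F1 B8 9C BD.
Offset 4: leading byte 0xF3 = 11110011 → 4-byte char #2 = F3 88 88 AC.
Offset 8: leading byte 0xF3 = 11110011 → 4-byte char #3 = F3 8F 86 93.
Offset 12: leading byte 0xEF = 11101111 → 3-byte char #4 = EF A8 97.
Leading byte 0xEF = 11101111 matches 1110xxxx → 3-byte sequence.
Byte 1: 0xEF = 11101111, payload 1111 (4 bits).
Byte 2: 0xA8 = 10101000 (10xxxxxx ✓), payload 101000.
Byte 3: 0x97 = 10010111 (10xxxxxx ✓), payload 010111.
Concatenate: 1111101000010111 = 0xFA17 (16 bits → U+FA17).

U+FA17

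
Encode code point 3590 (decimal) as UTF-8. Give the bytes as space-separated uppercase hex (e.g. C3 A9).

U+0E06 = 0xE06 = 3590 decimal. In range U+0800–U+FFFF → 3-byte form: 1110xxxx 10xxxxxx 10xxxxxx.
Binary (16 bits): 0000111000000110.
Split 4+6+6: 0000 | 111000 | 000110.
Byte 1: 11100000 = 0xE0.
Byte 2: 10111000 = 0xB8.
Byte 3: 10000110 = 0x86.

E0 B8 86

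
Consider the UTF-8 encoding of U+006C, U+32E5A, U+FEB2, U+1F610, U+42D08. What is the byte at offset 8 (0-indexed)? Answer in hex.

0xF0

U+006C → 1-byte form 6C at offsets 0–0.
U+32E5A → 4-byte form F0 B2 B9 9A at offsets 1–4.
U+FEB2 → 3-byte form EF BA B2 at offsets 5–7.
U+1F610 → 4-byte form F0 9F 98 90 at offsets 8–11.
Offset 8 falls in char 4's range; it's byte 1 of F0 9F 98 90 = 0xF0.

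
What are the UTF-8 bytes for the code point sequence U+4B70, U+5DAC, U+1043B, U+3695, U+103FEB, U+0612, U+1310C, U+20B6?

U+4B70: 3-byte form → E4 AD B0.
U+5DAC: 3-byte form → E5 B6 AC.
U+1043B: 4-byte form → F0 90 90 BB.
U+3695: 3-byte form → E3 9A 95.
U+103FEB: 4-byte form → F4 83 BF AB.
U+0612: 2-byte form → D8 92.
U+1310C: 4-byte form → F0 93 84 8C.
U+20B6: 3-byte form → E2 82 B6.
Concatenated (26 bytes): E4 AD B0 E5 B6 AC F0 90 90 BB E3 9A 95 F4 83 BF AB D8 92 F0 93 84 8C E2 82 B6.

E4 AD B0 E5 B6 AC F0 90 90 BB E3 9A 95 F4 83 BF AB D8 92 F0 93 84 8C E2 82 B6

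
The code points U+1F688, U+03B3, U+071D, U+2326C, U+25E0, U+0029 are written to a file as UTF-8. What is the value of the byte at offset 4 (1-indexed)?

0x88

1-indexed offset 4 is 0-indexed offset 3.
U+1F688 → 4-byte form F0 9F 9A 88 at offsets 0–3.
Offset 3 falls in char 1's range; it's byte 4 of F0 9F 9A 88 = 0x88.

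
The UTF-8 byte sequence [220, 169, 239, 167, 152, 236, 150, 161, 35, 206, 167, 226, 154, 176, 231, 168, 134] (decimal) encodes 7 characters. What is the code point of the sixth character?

Offset 0: leading byte 0xDC = 11011100 → 2-byte char #1 = DC A9.
Offset 2: leading byte 0xEF = 11101111 → 3-byte char #2 = EF A7 98.
Offset 5: leading byte 0xEC = 11101100 → 3-byte char #3 = EC 96 A1.
Offset 8: leading byte 0x23 = 00100011 → 1-byte char #4 = 23.
Offset 9: leading byte 0xCE = 11001110 → 2-byte char #5 = CE A7.
Offset 11: leading byte 0xE2 = 11100010 → 3-byte char #6 = E2 9A B0.
Leading byte 0xE2 = 11100010 matches 1110xxxx → 3-byte sequence.
Byte 1: 0xE2 = 11100010, payload 0010 (4 bits).
Byte 2: 0x9A = 10011010 (10xxxxxx ✓), payload 011010.
Byte 3: 0xB0 = 10110000 (10xxxxxx ✓), payload 110000.
Concatenate: 0010011010110000 = 0x26B0 (16 bits → U+26B0).

U+26B0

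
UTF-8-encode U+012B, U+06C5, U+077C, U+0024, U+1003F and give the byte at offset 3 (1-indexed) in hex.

0xDB

1-indexed offset 3 is 0-indexed offset 2.
U+012B → 2-byte form C4 AB at offsets 0–1.
U+06C5 → 2-byte form DB 85 at offsets 2–3.
Offset 2 falls in char 2's range; it's byte 1 of DB 85 = 0xDB.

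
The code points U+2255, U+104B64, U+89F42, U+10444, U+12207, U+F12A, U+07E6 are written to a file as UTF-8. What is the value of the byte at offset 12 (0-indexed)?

U+2255 → 3-byte form E2 89 95 at offsets 0–2.
U+104B64 → 4-byte form F4 84 AD A4 at offsets 3–6.
U+89F42 → 4-byte form F2 89 BD 82 at offsets 7–10.
U+10444 → 4-byte form F0 90 91 84 at offsets 11–14.
Offset 12 falls in char 4's range; it's byte 2 of F0 90 91 84 = 0x90.

0x90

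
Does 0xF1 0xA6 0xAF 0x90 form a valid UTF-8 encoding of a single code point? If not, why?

valid

Leading byte 0xF1 = 11110001 → 4-byte form.
Continuation bytes 0xA6=10100110, 0xAF=10101111, 0x90=10010000 all match 10xxxxxx.
Decoded value 0x66BD0 is ≥ 0x10000 (shortest form) and not a surrogate.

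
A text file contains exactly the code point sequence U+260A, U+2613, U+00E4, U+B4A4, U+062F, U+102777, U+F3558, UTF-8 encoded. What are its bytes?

E2 98 8A E2 98 93 C3 A4 EB 92 A4 D8 AF F4 82 9D B7 F3 B3 95 98

U+260A: 3-byte form → E2 98 8A.
U+2613: 3-byte form → E2 98 93.
U+00E4: 2-byte form → C3 A4.
U+B4A4: 3-byte form → EB 92 A4.
U+062F: 2-byte form → D8 AF.
U+102777: 4-byte form → F4 82 9D B7.
U+F3558: 4-byte form → F3 B3 95 98.
Concatenated (21 bytes): E2 98 8A E2 98 93 C3 A4 EB 92 A4 D8 AF F4 82 9D B7 F3 B3 95 98.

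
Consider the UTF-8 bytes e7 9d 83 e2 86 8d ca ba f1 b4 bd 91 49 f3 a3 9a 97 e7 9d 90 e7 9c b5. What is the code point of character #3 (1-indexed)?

Offset 0: leading byte 0xE7 = 11100111 → 3-byte char #1 = E7 9D 83.
Offset 3: leading byte 0xE2 = 11100010 → 3-byte char #2 = E2 86 8D.
Offset 6: leading byte 0xCA = 11001010 → 2-byte char #3 = CA BA.
Leading byte 0xCA = 11001010 matches 110xxxxx → 2-byte sequence.
Byte 1: 0xCA = 11001010, payload 01010 (5 bits).
Byte 2: 0xBA = 10111010 (10xxxxxx ✓), payload 111010.
Concatenate: 01010111010 = 0x2BA (11 bits → U+02BA).

U+02BA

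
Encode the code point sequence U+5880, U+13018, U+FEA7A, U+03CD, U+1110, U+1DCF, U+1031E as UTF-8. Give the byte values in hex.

U+5880: 3-byte form → E5 A2 80.
U+13018: 4-byte form → F0 93 80 98.
U+FEA7A: 4-byte form → F3 BE A9 BA.
U+03CD: 2-byte form → CF 8D.
U+1110: 3-byte form → E1 84 90.
U+1DCF: 3-byte form → E1 B7 8F.
U+1031E: 4-byte form → F0 90 8C 9E.
Concatenated (23 bytes): E5 A2 80 F0 93 80 98 F3 BE A9 BA CF 8D E1 84 90 E1 B7 8F F0 90 8C 9E.

E5 A2 80 F0 93 80 98 F3 BE A9 BA CF 8D E1 84 90 E1 B7 8F F0 90 8C 9E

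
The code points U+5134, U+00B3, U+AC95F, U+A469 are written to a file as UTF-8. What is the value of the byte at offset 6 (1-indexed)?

0xF2

1-indexed offset 6 is 0-indexed offset 5.
U+5134 → 3-byte form E5 84 B4 at offsets 0–2.
U+00B3 → 2-byte form C2 B3 at offsets 3–4.
U+AC95F → 4-byte form F2 AC A5 9F at offsets 5–8.
Offset 5 falls in char 3's range; it's byte 1 of F2 AC A5 9F = 0xF2.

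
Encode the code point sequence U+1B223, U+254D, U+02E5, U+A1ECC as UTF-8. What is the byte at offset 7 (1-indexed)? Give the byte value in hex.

1-indexed offset 7 is 0-indexed offset 6.
U+1B223 → 4-byte form F0 9B 88 A3 at offsets 0–3.
U+254D → 3-byte form E2 95 8D at offsets 4–6.
Offset 6 falls in char 2's range; it's byte 3 of E2 95 8D = 0x8D.

0x8D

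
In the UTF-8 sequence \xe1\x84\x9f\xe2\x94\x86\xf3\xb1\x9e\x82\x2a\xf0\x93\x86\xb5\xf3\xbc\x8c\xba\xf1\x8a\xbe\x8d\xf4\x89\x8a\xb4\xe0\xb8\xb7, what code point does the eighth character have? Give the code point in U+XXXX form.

Offset 0: leading byte 0xE1 = 11100001 → 3-byte char #1 = E1 84 9F.
Offset 3: leading byte 0xE2 = 11100010 → 3-byte char #2 = E2 94 86.
Offset 6: leading byte 0xF3 = 11110011 → 4-byte char #3 = F3 B1 9E 82.
Offset 10: leading byte 0x2A = 00101010 → 1-byte char #4 = 2A.
Offset 11: leading byte 0xF0 = 11110000 → 4-byte char #5 = F0 93 86 B5.
Offset 15: leading byte 0xF3 = 11110011 → 4-byte char #6 = F3 BC 8C BA.
Offset 19: leading byte 0xF1 = 11110001 → 4-byte char #7 = F1 8A BE 8D.
Offset 23: leading byte 0xF4 = 11110100 → 4-byte char #8 = F4 89 8A B4.
Leading byte 0xF4 = 11110100 matches 11110xxx → 4-byte sequence.
Byte 1: 0xF4 = 11110100, payload 100 (3 bits).
Byte 2: 0x89 = 10001001 (10xxxxxx ✓), payload 001001.
Byte 3: 0x8A = 10001010 (10xxxxxx ✓), payload 001010.
Byte 4: 0xB4 = 10110100 (10xxxxxx ✓), payload 110100.
Concatenate: 100001001001010110100 = 0x1092B4 (21 bits → U+1092B4).

U+1092B4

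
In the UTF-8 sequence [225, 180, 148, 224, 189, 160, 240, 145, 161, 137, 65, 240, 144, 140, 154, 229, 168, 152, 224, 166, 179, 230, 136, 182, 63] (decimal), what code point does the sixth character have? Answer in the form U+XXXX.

Offset 0: leading byte 0xE1 = 11100001 → 3-byte char #1 = E1 B4 94.
Offset 3: leading byte 0xE0 = 11100000 → 3-byte char #2 = E0 BD A0.
Offset 6: leading byte 0xF0 = 11110000 → 4-byte char #3 = F0 91 A1 89.
Offset 10: leading byte 0x41 = 01000001 → 1-byte char #4 = 41.
Offset 11: leading byte 0xF0 = 11110000 → 4-byte char #5 = F0 90 8C 9A.
Offset 15: leading byte 0xE5 = 11100101 → 3-byte char #6 = E5 A8 98.
Leading byte 0xE5 = 11100101 matches 1110xxxx → 3-byte sequence.
Byte 1: 0xE5 = 11100101, payload 0101 (4 bits).
Byte 2: 0xA8 = 10101000 (10xxxxxx ✓), payload 101000.
Byte 3: 0x98 = 10011000 (10xxxxxx ✓), payload 011000.
Concatenate: 0101101000011000 = 0x5A18 (16 bits → U+5A18).

U+5A18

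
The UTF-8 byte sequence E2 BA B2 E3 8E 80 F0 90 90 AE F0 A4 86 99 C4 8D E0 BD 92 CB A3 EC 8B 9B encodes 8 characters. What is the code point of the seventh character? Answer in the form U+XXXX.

U+02E3

Offset 0: leading byte 0xE2 = 11100010 → 3-byte char #1 = E2 BA B2.
Offset 3: leading byte 0xE3 = 11100011 → 3-byte char #2 = E3 8E 80.
Offset 6: leading byte 0xF0 = 11110000 → 4-byte char #3 = F0 90 90 AE.
Offset 10: leading byte 0xF0 = 11110000 → 4-byte char #4 = F0 A4 86 99.
Offset 14: leading byte 0xC4 = 11000100 → 2-byte char #5 = C4 8D.
Offset 16: leading byte 0xE0 = 11100000 → 3-byte char #6 = E0 BD 92.
Offset 19: leading byte 0xCB = 11001011 → 2-byte char #7 = CB A3.
Leading byte 0xCB = 11001011 matches 110xxxxx → 2-byte sequence.
Byte 1: 0xCB = 11001011, payload 01011 (5 bits).
Byte 2: 0xA3 = 10100011 (10xxxxxx ✓), payload 100011.
Concatenate: 01011100011 = 0x2E3 (11 bits → U+02E3).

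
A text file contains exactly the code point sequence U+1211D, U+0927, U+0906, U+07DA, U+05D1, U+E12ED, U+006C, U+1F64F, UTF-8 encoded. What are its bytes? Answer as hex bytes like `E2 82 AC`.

F0 92 84 9D E0 A4 A7 E0 A4 86 DF 9A D7 91 F3 A1 8B AD 6C F0 9F 99 8F

U+1211D: 4-byte form → F0 92 84 9D.
U+0927: 3-byte form → E0 A4 A7.
U+0906: 3-byte form → E0 A4 86.
U+07DA: 2-byte form → DF 9A.
U+05D1: 2-byte form → D7 91.
U+E12ED: 4-byte form → F3 A1 8B AD.
U+006C: 1-byte form → 6C.
U+1F64F: 4-byte form → F0 9F 99 8F.
Concatenated (23 bytes): F0 92 84 9D E0 A4 A7 E0 A4 86 DF 9A D7 91 F3 A1 8B AD 6C F0 9F 99 8F.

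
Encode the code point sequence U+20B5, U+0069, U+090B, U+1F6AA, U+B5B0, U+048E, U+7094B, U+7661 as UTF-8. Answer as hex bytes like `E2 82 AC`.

U+20B5: 3-byte form → E2 82 B5.
U+0069: 1-byte form → 69.
U+090B: 3-byte form → E0 A4 8B.
U+1F6AA: 4-byte form → F0 9F 9A AA.
U+B5B0: 3-byte form → EB 96 B0.
U+048E: 2-byte form → D2 8E.
U+7094B: 4-byte form → F1 B0 A5 8B.
U+7661: 3-byte form → E7 99 A1.
Concatenated (23 bytes): E2 82 B5 69 E0 A4 8B F0 9F 9A AA EB 96 B0 D2 8E F1 B0 A5 8B E7 99 A1.

E2 82 B5 69 E0 A4 8B F0 9F 9A AA EB 96 B0 D2 8E F1 B0 A5 8B E7 99 A1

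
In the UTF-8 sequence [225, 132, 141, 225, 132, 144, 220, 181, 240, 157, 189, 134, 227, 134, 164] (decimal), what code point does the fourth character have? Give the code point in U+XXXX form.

Offset 0: leading byte 0xE1 = 11100001 → 3-byte char #1 = E1 84 8D.
Offset 3: leading byte 0xE1 = 11100001 → 3-byte char #2 = E1 84 90.
Offset 6: leading byte 0xDC = 11011100 → 2-byte char #3 = DC B5.
Offset 8: leading byte 0xF0 = 11110000 → 4-byte char #4 = F0 9D BD 86.
Leading byte 0xF0 = 11110000 matches 11110xxx → 4-byte sequence.
Byte 1: 0xF0 = 11110000, payload 000 (3 bits).
Byte 2: 0x9D = 10011101 (10xxxxxx ✓), payload 011101.
Byte 3: 0xBD = 10111101 (10xxxxxx ✓), payload 111101.
Byte 4: 0x86 = 10000110 (10xxxxxx ✓), payload 000110.
Concatenate: 000011101111101000110 = 0x1DF46 (21 bits → U+1DF46).

U+1DF46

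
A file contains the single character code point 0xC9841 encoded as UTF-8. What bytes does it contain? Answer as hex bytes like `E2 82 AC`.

U+C9841 = 0xC9841 = 825409 decimal. In range U+10000–U+10FFFF → 4-byte form: 11110xxx 10xxxxxx 10xxxxxx 10xxxxxx.
Binary (21 bits): 011001001100001000001.
Split 3+6+6+6: 011 | 001001 | 100001 | 000001.
Byte 1: 11110011 = 0xF3.
Byte 2: 10001001 = 0x89.
Byte 3: 10100001 = 0xA1.
Byte 4: 10000001 = 0x81.

F3 89 A1 81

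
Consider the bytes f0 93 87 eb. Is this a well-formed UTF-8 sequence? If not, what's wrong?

Leading byte 0xF0 = 11110000 → 4-byte form.
Byte 4 is 0xEB = 11101011, which is not 10xxxxxx — expected a continuation byte.

invalid (non-continuation byte where continuation expected)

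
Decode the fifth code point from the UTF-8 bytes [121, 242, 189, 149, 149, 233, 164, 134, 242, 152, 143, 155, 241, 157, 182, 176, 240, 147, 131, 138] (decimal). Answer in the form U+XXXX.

Offset 0: leading byte 0x79 = 01111001 → 1-byte char #1 = 79.
Offset 1: leading byte 0xF2 = 11110010 → 4-byte char #2 = F2 BD 95 95.
Offset 5: leading byte 0xE9 = 11101001 → 3-byte char #3 = E9 A4 86.
Offset 8: leading byte 0xF2 = 11110010 → 4-byte char #4 = F2 98 8F 9B.
Offset 12: leading byte 0xF1 = 11110001 → 4-byte char #5 = F1 9D B6 B0.
Leading byte 0xF1 = 11110001 matches 11110xxx → 4-byte sequence.
Byte 1: 0xF1 = 11110001, payload 001 (3 bits).
Byte 2: 0x9D = 10011101 (10xxxxxx ✓), payload 011101.
Byte 3: 0xB6 = 10110110 (10xxxxxx ✓), payload 110110.
Byte 4: 0xB0 = 10110000 (10xxxxxx ✓), payload 110000.
Concatenate: 001011101110110110000 = 0x5DDB0 (21 bits → U+5DDB0).

U+5DDB0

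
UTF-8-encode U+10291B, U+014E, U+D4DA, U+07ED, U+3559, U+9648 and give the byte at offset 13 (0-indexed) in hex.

U+10291B → 4-byte form F4 82 A4 9B at offsets 0–3.
U+014E → 2-byte form C5 8E at offsets 4–5.
U+D4DA → 3-byte form ED 93 9A at offsets 6–8.
U+07ED → 2-byte form DF AD at offsets 9–10.
U+3559 → 3-byte form E3 95 99 at offsets 11–13.
Offset 13 falls in char 5's range; it's byte 3 of E3 95 99 = 0x99.

0x99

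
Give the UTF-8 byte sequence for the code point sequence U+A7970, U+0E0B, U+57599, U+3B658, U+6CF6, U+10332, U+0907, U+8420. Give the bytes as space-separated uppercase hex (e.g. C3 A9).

F2 A7 A5 B0 E0 B8 8B F1 97 96 99 F0 BB 99 98 E6 B3 B6 F0 90 8C B2 E0 A4 87 E8 90 A0

U+A7970: 4-byte form → F2 A7 A5 B0.
U+0E0B: 3-byte form → E0 B8 8B.
U+57599: 4-byte form → F1 97 96 99.
U+3B658: 4-byte form → F0 BB 99 98.
U+6CF6: 3-byte form → E6 B3 B6.
U+10332: 4-byte form → F0 90 8C B2.
U+0907: 3-byte form → E0 A4 87.
U+8420: 3-byte form → E8 90 A0.
Concatenated (28 bytes): F2 A7 A5 B0 E0 B8 8B F1 97 96 99 F0 BB 99 98 E6 B3 B6 F0 90 8C B2 E0 A4 87 E8 90 A0.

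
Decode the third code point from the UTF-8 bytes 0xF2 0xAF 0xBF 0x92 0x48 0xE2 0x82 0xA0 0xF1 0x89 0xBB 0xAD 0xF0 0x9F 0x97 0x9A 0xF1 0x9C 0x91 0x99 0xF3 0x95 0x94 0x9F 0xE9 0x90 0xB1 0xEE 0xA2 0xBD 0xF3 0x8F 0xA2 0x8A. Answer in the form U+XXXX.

U+20A0

Offset 0: leading byte 0xF2 = 11110010 → 4-byte char #1 = F2 AF BF 92.
Offset 4: leading byte 0x48 = 01001000 → 1-byte char #2 = 48.
Offset 5: leading byte 0xE2 = 11100010 → 3-byte char #3 = E2 82 A0.
Leading byte 0xE2 = 11100010 matches 1110xxxx → 3-byte sequence.
Byte 1: 0xE2 = 11100010, payload 0010 (4 bits).
Byte 2: 0x82 = 10000010 (10xxxxxx ✓), payload 000010.
Byte 3: 0xA0 = 10100000 (10xxxxxx ✓), payload 100000.
Concatenate: 0010000010100000 = 0x20A0 (16 bits → U+20A0).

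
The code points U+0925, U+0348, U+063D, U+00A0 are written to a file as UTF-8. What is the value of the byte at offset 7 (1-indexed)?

1-indexed offset 7 is 0-indexed offset 6.
U+0925 → 3-byte form E0 A4 A5 at offsets 0–2.
U+0348 → 2-byte form CD 88 at offsets 3–4.
U+063D → 2-byte form D8 BD at offsets 5–6.
Offset 6 falls in char 3's range; it's byte 2 of D8 BD = 0xBD.

0xBD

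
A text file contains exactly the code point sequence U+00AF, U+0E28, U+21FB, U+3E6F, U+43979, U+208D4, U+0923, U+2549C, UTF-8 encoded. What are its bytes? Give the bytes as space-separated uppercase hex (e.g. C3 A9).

C2 AF E0 B8 A8 E2 87 BB E3 B9 AF F1 83 A5 B9 F0 A0 A3 94 E0 A4 A3 F0 A5 92 9C

U+00AF: 2-byte form → C2 AF.
U+0E28: 3-byte form → E0 B8 A8.
U+21FB: 3-byte form → E2 87 BB.
U+3E6F: 3-byte form → E3 B9 AF.
U+43979: 4-byte form → F1 83 A5 B9.
U+208D4: 4-byte form → F0 A0 A3 94.
U+0923: 3-byte form → E0 A4 A3.
U+2549C: 4-byte form → F0 A5 92 9C.
Concatenated (26 bytes): C2 AF E0 B8 A8 E2 87 BB E3 B9 AF F1 83 A5 B9 F0 A0 A3 94 E0 A4 A3 F0 A5 92 9C.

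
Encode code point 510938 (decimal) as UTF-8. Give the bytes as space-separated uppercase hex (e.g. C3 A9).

F1 BC AF 9A

U+7CBDA = 0x7CBDA = 510938 decimal. In range U+10000–U+10FFFF → 4-byte form: 11110xxx 10xxxxxx 10xxxxxx 10xxxxxx.
Binary (21 bits): 001111100101111011010.
Split 3+6+6+6: 001 | 111100 | 101111 | 011010.
Byte 1: 11110001 = 0xF1.
Byte 2: 10111100 = 0xBC.
Byte 3: 10101111 = 0xAF.
Byte 4: 10011010 = 0x9A.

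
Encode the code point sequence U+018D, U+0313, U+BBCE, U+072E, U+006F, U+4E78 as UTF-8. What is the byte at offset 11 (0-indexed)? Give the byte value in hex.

0xB9

U+018D → 2-byte form C6 8D at offsets 0–1.
U+0313 → 2-byte form CC 93 at offsets 2–3.
U+BBCE → 3-byte form EB AF 8E at offsets 4–6.
U+072E → 2-byte form DC AE at offsets 7–8.
U+006F → 1-byte form 6F at offsets 9–9.
U+4E78 → 3-byte form E4 B9 B8 at offsets 10–12.
Offset 11 falls in char 6's range; it's byte 2 of E4 B9 B8 = 0xB9.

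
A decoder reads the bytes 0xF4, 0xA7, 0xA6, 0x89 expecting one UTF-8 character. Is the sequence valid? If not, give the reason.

invalid (encodes a value above U+10FFFF)

Leading byte 0xF4 = 11110100 → 4-byte form.
Payload = 0x127989, which exceeds U+10FFFF, the maximum Unicode code point. (Leading bytes F5–FF, or F4 followed by ≥ 0x90, are invalid.)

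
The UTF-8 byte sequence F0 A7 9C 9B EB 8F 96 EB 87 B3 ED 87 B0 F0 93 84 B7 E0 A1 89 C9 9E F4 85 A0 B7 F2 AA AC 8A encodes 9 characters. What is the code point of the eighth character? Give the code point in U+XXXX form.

Offset 0: leading byte 0xF0 = 11110000 → 4-byte char #1 = F0 A7 9C 9B.
Offset 4: leading byte 0xEB = 11101011 → 3-byte char #2 = EB 8F 96.
Offset 7: leading byte 0xEB = 11101011 → 3-byte char #3 = EB 87 B3.
Offset 10: leading byte 0xED = 11101101 → 3-byte char #4 = ED 87 B0.
Offset 13: leading byte 0xF0 = 11110000 → 4-byte char #5 = F0 93 84 B7.
Offset 17: leading byte 0xE0 = 11100000 → 3-byte char #6 = E0 A1 89.
Offset 20: leading byte 0xC9 = 11001001 → 2-byte char #7 = C9 9E.
Offset 22: leading byte 0xF4 = 11110100 → 4-byte char #8 = F4 85 A0 B7.
Leading byte 0xF4 = 11110100 matches 11110xxx → 4-byte sequence.
Byte 1: 0xF4 = 11110100, payload 100 (3 bits).
Byte 2: 0x85 = 10000101 (10xxxxxx ✓), payload 000101.
Byte 3: 0xA0 = 10100000 (10xxxxxx ✓), payload 100000.
Byte 4: 0xB7 = 10110111 (10xxxxxx ✓), payload 110111.
Concatenate: 100000101100000110111 = 0x105837 (21 bits → U+105837).

U+105837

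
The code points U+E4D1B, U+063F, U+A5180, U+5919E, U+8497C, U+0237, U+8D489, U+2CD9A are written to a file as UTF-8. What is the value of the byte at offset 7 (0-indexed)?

0xA5

U+E4D1B → 4-byte form F3 A4 B4 9B at offsets 0–3.
U+063F → 2-byte form D8 BF at offsets 4–5.
U+A5180 → 4-byte form F2 A5 86 80 at offsets 6–9.
Offset 7 falls in char 3's range; it's byte 2 of F2 A5 86 80 = 0xA5.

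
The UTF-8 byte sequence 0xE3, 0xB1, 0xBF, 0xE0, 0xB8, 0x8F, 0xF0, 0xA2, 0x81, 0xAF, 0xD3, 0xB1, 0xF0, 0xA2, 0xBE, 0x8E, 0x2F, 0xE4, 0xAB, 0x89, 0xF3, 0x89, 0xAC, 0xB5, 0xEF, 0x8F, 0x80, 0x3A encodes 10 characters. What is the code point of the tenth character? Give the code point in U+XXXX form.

Offset 0: leading byte 0xE3 = 11100011 → 3-byte char #1 = E3 B1 BF.
Offset 3: leading byte 0xE0 = 11100000 → 3-byte char #2 = E0 B8 8F.
Offset 6: leading byte 0xF0 = 11110000 → 4-byte char #3 = F0 A2 81 AF.
Offset 10: leading byte 0xD3 = 11010011 → 2-byte char #4 = D3 B1.
Offset 12: leading byte 0xF0 = 11110000 → 4-byte char #5 = F0 A2 BE 8E.
Offset 16: leading byte 0x2F = 00101111 → 1-byte char #6 = 2F.
Offset 17: leading byte 0xE4 = 11100100 → 3-byte char #7 = E4 AB 89.
Offset 20: leading byte 0xF3 = 11110011 → 4-byte char #8 = F3 89 AC B5.
Offset 24: leading byte 0xEF = 11101111 → 3-byte char #9 = EF 8F 80.
Offset 27: leading byte 0x3A = 00111010 → 1-byte char #10 = 3A.
Leading byte 0x3A = 00111010 matches 0xxxxxxx → 1-byte sequence.
Byte 1: 0x3A = 00111010, payload 0111010 (7 bits).
Concatenate: 0111010 = 0x3A (7 bits → U+003A).

U+003A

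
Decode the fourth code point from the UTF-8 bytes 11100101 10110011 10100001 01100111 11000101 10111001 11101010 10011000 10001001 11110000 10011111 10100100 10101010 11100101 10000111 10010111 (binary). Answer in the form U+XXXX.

Offset 0: leading byte 0xE5 = 11100101 → 3-byte char #1 = E5 B3 A1.
Offset 3: leading byte 0x67 = 01100111 → 1-byte char #2 = 67.
Offset 4: leading byte 0xC5 = 11000101 → 2-byte char #3 = C5 B9.
Offset 6: leading byte 0xEA = 11101010 → 3-byte char #4 = EA 98 89.
Leading byte 0xEA = 11101010 matches 1110xxxx → 3-byte sequence.
Byte 1: 0xEA = 11101010, payload 1010 (4 bits).
Byte 2: 0x98 = 10011000 (10xxxxxx ✓), payload 011000.
Byte 3: 0x89 = 10001001 (10xxxxxx ✓), payload 001001.
Concatenate: 1010011000001001 = 0xA609 (16 bits → U+A609).

U+A609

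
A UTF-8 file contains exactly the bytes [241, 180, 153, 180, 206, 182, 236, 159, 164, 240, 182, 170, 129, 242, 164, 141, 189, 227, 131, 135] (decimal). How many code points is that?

6

Byte at offset 0: 0xF1 = 11110001 → 4-byte char (#1). Advance 4.
Byte at offset 4: 0xCE = 11001110 → 2-byte char (#2). Advance 2.
Byte at offset 6: 0xEC = 11101100 → 3-byte char (#3). Advance 3.
Byte at offset 9: 0xF0 = 11110000 → 4-byte char (#4). Advance 4.
Byte at offset 13: 0xF2 = 11110010 → 4-byte char (#5). Advance 4.
Byte at offset 17: 0xE3 = 11100011 → 3-byte char (#6). Advance 3.
Reached end at offset 20 after 6 code points.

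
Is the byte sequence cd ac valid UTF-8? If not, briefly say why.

Leading byte 0xCD = 11001101 → 2-byte form.
Continuation bytes 0xAC=10101100 all match 10xxxxxx.
Decoded value 0x36C is ≥ 0x80 (shortest form) and not a surrogate.

valid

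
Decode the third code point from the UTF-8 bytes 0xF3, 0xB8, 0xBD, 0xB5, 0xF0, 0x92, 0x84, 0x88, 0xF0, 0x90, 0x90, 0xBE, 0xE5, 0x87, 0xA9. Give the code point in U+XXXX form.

U+1043E

Offset 0: leading byte 0xF3 = 11110011 → 4-byte char #1 = F3 B8 BD B5.
Offset 4: leading byte 0xF0 = 11110000 → 4-byte char #2 = F0 92 84 88.
Offset 8: leading byte 0xF0 = 11110000 → 4-byte char #3 = F0 90 90 BE.
Leading byte 0xF0 = 11110000 matches 11110xxx → 4-byte sequence.
Byte 1: 0xF0 = 11110000, payload 000 (3 bits).
Byte 2: 0x90 = 10010000 (10xxxxxx ✓), payload 010000.
Byte 3: 0x90 = 10010000 (10xxxxxx ✓), payload 010000.
Byte 4: 0xBE = 10111110 (10xxxxxx ✓), payload 111110.
Concatenate: 000010000010000111110 = 0x1043E (21 bits → U+1043E).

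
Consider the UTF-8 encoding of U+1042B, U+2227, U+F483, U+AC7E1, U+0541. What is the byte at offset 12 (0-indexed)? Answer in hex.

0x9F

U+1042B → 4-byte form F0 90 90 AB at offsets 0–3.
U+2227 → 3-byte form E2 88 A7 at offsets 4–6.
U+F483 → 3-byte form EF 92 83 at offsets 7–9.
U+AC7E1 → 4-byte form F2 AC 9F A1 at offsets 10–13.
Offset 12 falls in char 4's range; it's byte 3 of F2 AC 9F A1 = 0x9F.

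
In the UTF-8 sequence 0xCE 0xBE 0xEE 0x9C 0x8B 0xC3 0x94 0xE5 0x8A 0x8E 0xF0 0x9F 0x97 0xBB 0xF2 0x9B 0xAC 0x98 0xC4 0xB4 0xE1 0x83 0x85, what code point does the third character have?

U+00D4

Offset 0: leading byte 0xCE = 11001110 → 2-byte char #1 = CE BE.
Offset 2: leading byte 0xEE = 11101110 → 3-byte char #2 = EE 9C 8B.
Offset 5: leading byte 0xC3 = 11000011 → 2-byte char #3 = C3 94.
Leading byte 0xC3 = 11000011 matches 110xxxxx → 2-byte sequence.
Byte 1: 0xC3 = 11000011, payload 00011 (5 bits).
Byte 2: 0x94 = 10010100 (10xxxxxx ✓), payload 010100.
Concatenate: 00011010100 = 0xD4 (11 bits → U+00D4).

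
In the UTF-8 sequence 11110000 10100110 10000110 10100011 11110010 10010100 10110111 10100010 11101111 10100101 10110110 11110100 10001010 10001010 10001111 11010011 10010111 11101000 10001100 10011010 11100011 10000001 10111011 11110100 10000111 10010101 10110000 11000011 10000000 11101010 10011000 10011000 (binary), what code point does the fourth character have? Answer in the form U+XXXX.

U+10A28F

Offset 0: leading byte 0xF0 = 11110000 → 4-byte char #1 = F0 A6 86 A3.
Offset 4: leading byte 0xF2 = 11110010 → 4-byte char #2 = F2 94 B7 A2.
Offset 8: leading byte 0xEF = 11101111 → 3-byte char #3 = EF A5 B6.
Offset 11: leading byte 0xF4 = 11110100 → 4-byte char #4 = F4 8A 8A 8F.
Leading byte 0xF4 = 11110100 matches 11110xxx → 4-byte sequence.
Byte 1: 0xF4 = 11110100, payload 100 (3 bits).
Byte 2: 0x8A = 10001010 (10xxxxxx ✓), payload 001010.
Byte 3: 0x8A = 10001010 (10xxxxxx ✓), payload 001010.
Byte 4: 0x8F = 10001111 (10xxxxxx ✓), payload 001111.
Concatenate: 100001010001010001111 = 0x10A28F (21 bits → U+10A28F).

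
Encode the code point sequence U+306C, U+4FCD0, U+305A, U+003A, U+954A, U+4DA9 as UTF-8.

U+306C: 3-byte form → E3 81 AC.
U+4FCD0: 4-byte form → F1 8F B3 90.
U+305A: 3-byte form → E3 81 9A.
U+003A: 1-byte form → 3A.
U+954A: 3-byte form → E9 95 8A.
U+4DA9: 3-byte form → E4 B6 A9.
Concatenated (17 bytes): E3 81 AC F1 8F B3 90 E3 81 9A 3A E9 95 8A E4 B6 A9.

E3 81 AC F1 8F B3 90 E3 81 9A 3A E9 95 8A E4 B6 A9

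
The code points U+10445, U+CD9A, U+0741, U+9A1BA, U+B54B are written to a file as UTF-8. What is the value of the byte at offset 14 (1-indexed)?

0xEB

1-indexed offset 14 is 0-indexed offset 13.
U+10445 → 4-byte form F0 90 91 85 at offsets 0–3.
U+CD9A → 3-byte form EC B6 9A at offsets 4–6.
U+0741 → 2-byte form DD 81 at offsets 7–8.
U+9A1BA → 4-byte form F2 9A 86 BA at offsets 9–12.
U+B54B → 3-byte form EB 95 8B at offsets 13–15.
Offset 13 falls in char 5's range; it's byte 1 of EB 95 8B = 0xEB.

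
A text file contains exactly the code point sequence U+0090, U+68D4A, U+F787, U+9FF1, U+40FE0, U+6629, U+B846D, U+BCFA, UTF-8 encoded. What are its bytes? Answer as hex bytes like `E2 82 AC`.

U+0090: 2-byte form → C2 90.
U+68D4A: 4-byte form → F1 A8 B5 8A.
U+F787: 3-byte form → EF 9E 87.
U+9FF1: 3-byte form → E9 BF B1.
U+40FE0: 4-byte form → F1 80 BF A0.
U+6629: 3-byte form → E6 98 A9.
U+B846D: 4-byte form → F2 B8 91 AD.
U+BCFA: 3-byte form → EB B3 BA.
Concatenated (26 bytes): C2 90 F1 A8 B5 8A EF 9E 87 E9 BF B1 F1 80 BF A0 E6 98 A9 F2 B8 91 AD EB B3 BA.

C2 90 F1 A8 B5 8A EF 9E 87 E9 BF B1 F1 80 BF A0 E6 98 A9 F2 B8 91 AD EB B3 BA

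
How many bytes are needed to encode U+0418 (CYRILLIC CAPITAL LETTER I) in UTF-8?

2

U+0418 = 0x418. UTF-8 uses 1 byte below 0x80, 2 below 0x800, 3 below 0x10000, 4 up to 0x10FFFF. 0x418 is in U+0080–U+07FF → 2 bytes.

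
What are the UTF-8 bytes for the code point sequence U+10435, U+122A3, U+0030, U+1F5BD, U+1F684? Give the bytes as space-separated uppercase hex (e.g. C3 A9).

F0 90 90 B5 F0 92 8A A3 30 F0 9F 96 BD F0 9F 9A 84

U+10435: 4-byte form → F0 90 90 B5.
U+122A3: 4-byte form → F0 92 8A A3.
U+0030: 1-byte form → 30.
U+1F5BD: 4-byte form → F0 9F 96 BD.
U+1F684: 4-byte form → F0 9F 9A 84.
Concatenated (17 bytes): F0 90 90 B5 F0 92 8A A3 30 F0 9F 96 BD F0 9F 9A 84.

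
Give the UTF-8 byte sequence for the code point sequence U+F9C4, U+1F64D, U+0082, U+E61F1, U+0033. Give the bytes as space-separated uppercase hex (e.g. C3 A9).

EF A7 84 F0 9F 99 8D C2 82 F3 A6 87 B1 33

U+F9C4: 3-byte form → EF A7 84.
U+1F64D: 4-byte form → F0 9F 99 8D.
U+0082: 2-byte form → C2 82.
U+E61F1: 4-byte form → F3 A6 87 B1.
U+0033: 1-byte form → 33.
Concatenated (14 bytes): EF A7 84 F0 9F 99 8D C2 82 F3 A6 87 B1 33.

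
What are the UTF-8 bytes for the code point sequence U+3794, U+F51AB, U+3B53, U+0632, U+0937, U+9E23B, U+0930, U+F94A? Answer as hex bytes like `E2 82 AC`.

U+3794: 3-byte form → E3 9E 94.
U+F51AB: 4-byte form → F3 B5 86 AB.
U+3B53: 3-byte form → E3 AD 93.
U+0632: 2-byte form → D8 B2.
U+0937: 3-byte form → E0 A4 B7.
U+9E23B: 4-byte form → F2 9E 88 BB.
U+0930: 3-byte form → E0 A4 B0.
U+F94A: 3-byte form → EF A5 8A.
Concatenated (25 bytes): E3 9E 94 F3 B5 86 AB E3 AD 93 D8 B2 E0 A4 B7 F2 9E 88 BB E0 A4 B0 EF A5 8A.

E3 9E 94 F3 B5 86 AB E3 AD 93 D8 B2 E0 A4 B7 F2 9E 88 BB E0 A4 B0 EF A5 8A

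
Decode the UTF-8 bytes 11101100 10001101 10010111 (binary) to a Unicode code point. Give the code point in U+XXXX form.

U+C357

Leading byte 0xEC = 11101100 matches 1110xxxx → 3-byte sequence.
Byte 1: 0xEC = 11101100, payload 1100 (4 bits).
Byte 2: 0x8D = 10001101 (10xxxxxx ✓), payload 001101.
Byte 3: 0x97 = 10010111 (10xxxxxx ✓), payload 010111.
Concatenate: 1100001101010111 = 0xC357 (16 bits → U+C357).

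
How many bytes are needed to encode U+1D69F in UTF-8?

U+1D69F = 0x1D69F. UTF-8 uses 1 byte below 0x80, 2 below 0x800, 3 below 0x10000, 4 up to 0x10FFFF. 0x1D69F is in U+10000–U+10FFFF → 4 bytes.

4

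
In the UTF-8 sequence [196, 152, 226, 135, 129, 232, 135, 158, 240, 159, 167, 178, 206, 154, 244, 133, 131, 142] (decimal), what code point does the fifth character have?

U+039A

Offset 0: leading byte 0xC4 = 11000100 → 2-byte char #1 = C4 98.
Offset 2: leading byte 0xE2 = 11100010 → 3-byte char #2 = E2 87 81.
Offset 5: leading byte 0xE8 = 11101000 → 3-byte char #3 = E8 87 9E.
Offset 8: leading byte 0xF0 = 11110000 → 4-byte char #4 = F0 9F A7 B2.
Offset 12: leading byte 0xCE = 11001110 → 2-byte char #5 = CE 9A.
Leading byte 0xCE = 11001110 matches 110xxxxx → 2-byte sequence.
Byte 1: 0xCE = 11001110, payload 01110 (5 bits).
Byte 2: 0x9A = 10011010 (10xxxxxx ✓), payload 011010.
Concatenate: 01110011010 = 0x39A (11 bits → U+039A).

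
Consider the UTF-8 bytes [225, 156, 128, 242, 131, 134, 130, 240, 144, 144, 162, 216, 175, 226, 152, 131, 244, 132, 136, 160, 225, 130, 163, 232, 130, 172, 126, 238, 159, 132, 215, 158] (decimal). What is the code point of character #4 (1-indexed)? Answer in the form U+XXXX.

U+062F

Offset 0: leading byte 0xE1 = 11100001 → 3-byte char #1 = E1 9C 80.
Offset 3: leading byte 0xF2 = 11110010 → 4-byte char #2 = F2 83 86 82.
Offset 7: leading byte 0xF0 = 11110000 → 4-byte char #3 = F0 90 90 A2.
Offset 11: leading byte 0xD8 = 11011000 → 2-byte char #4 = D8 AF.
Leading byte 0xD8 = 11011000 matches 110xxxxx → 2-byte sequence.
Byte 1: 0xD8 = 11011000, payload 11000 (5 bits).
Byte 2: 0xAF = 10101111 (10xxxxxx ✓), payload 101111.
Concatenate: 11000101111 = 0x62F (11 bits → U+062F).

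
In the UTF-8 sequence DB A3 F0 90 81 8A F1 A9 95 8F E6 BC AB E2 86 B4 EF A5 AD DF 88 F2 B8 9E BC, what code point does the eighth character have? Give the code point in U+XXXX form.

U+B87BC

Offset 0: leading byte 0xDB = 11011011 → 2-byte char #1 = DB A3.
Offset 2: leading byte 0xF0 = 11110000 → 4-byte char #2 = F0 90 81 8A.
Offset 6: leading byte 0xF1 = 11110001 → 4-byte char #3 = F1 A9 95 8F.
Offset 10: leading byte 0xE6 = 11100110 → 3-byte char #4 = E6 BC AB.
Offset 13: leading byte 0xE2 = 11100010 → 3-byte char #5 = E2 86 B4.
Offset 16: leading byte 0xEF = 11101111 → 3-byte char #6 = EF A5 AD.
Offset 19: leading byte 0xDF = 11011111 → 2-byte char #7 = DF 88.
Offset 21: leading byte 0xF2 = 11110010 → 4-byte char #8 = F2 B8 9E BC.
Leading byte 0xF2 = 11110010 matches 11110xxx → 4-byte sequence.
Byte 1: 0xF2 = 11110010, payload 010 (3 bits).
Byte 2: 0xB8 = 10111000 (10xxxxxx ✓), payload 111000.
Byte 3: 0x9E = 10011110 (10xxxxxx ✓), payload 011110.
Byte 4: 0xBC = 10111100 (10xxxxxx ✓), payload 111100.
Concatenate: 010111000011110111100 = 0xB87BC (21 bits → U+B87BC).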